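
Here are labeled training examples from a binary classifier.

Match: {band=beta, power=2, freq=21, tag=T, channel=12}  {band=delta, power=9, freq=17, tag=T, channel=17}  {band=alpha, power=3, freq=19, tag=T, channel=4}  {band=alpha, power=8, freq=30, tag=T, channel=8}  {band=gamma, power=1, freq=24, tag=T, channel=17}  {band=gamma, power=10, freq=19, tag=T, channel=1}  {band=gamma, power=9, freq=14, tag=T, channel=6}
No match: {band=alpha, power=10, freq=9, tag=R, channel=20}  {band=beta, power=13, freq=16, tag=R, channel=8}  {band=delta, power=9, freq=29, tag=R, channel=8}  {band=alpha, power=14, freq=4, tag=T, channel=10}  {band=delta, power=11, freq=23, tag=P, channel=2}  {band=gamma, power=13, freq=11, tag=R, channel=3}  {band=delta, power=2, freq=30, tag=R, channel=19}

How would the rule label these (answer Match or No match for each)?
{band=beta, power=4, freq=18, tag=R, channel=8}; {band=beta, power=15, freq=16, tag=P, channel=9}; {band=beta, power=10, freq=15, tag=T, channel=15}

No match, No match, Match

The classifier is using: tag is T AND freq ≥ 9.
{band=beta, power=4, freq=18, tag=R, channel=8}: No match (tag is R, freq = 18).
{band=beta, power=15, freq=16, tag=P, channel=9}: No match (tag is P, freq = 16).
{band=beta, power=10, freq=15, tag=T, channel=15}: Match (tag is T, freq = 15).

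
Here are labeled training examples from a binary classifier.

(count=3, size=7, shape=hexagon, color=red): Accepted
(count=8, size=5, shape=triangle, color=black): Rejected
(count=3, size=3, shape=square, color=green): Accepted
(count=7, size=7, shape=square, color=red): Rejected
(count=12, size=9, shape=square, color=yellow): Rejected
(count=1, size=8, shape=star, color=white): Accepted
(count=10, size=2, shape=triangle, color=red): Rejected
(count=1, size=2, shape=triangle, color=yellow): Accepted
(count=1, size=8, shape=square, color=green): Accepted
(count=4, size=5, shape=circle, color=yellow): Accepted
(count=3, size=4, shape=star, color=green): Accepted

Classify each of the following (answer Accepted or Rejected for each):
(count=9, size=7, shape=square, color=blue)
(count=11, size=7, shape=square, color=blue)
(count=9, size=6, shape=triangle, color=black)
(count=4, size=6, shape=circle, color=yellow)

Rejected, Rejected, Rejected, Accepted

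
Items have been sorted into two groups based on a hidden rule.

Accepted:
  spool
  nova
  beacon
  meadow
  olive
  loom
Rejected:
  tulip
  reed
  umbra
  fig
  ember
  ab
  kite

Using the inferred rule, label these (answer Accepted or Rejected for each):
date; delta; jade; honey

Rule: contains 'o'. This holds for each 'Accepted' example and fails for each 'Rejected' one.
date: Rejected (no 'o').
delta: Rejected (no 'o').
jade: Rejected (no 'o').
honey: Accepted (has 'o').

Rejected, Rejected, Rejected, Accepted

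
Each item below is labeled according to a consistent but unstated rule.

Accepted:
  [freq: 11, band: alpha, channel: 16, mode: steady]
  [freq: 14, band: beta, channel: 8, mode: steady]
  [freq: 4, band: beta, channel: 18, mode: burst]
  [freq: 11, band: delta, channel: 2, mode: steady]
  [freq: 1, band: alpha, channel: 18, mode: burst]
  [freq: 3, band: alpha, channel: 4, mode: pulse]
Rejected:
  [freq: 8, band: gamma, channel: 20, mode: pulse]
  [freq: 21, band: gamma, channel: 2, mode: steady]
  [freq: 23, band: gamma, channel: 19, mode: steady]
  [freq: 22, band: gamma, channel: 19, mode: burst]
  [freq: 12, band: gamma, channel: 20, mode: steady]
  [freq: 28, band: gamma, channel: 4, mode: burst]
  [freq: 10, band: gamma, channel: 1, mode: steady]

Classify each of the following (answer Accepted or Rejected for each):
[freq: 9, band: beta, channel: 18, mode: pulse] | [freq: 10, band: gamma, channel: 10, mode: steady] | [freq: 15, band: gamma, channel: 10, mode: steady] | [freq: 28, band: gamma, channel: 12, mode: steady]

Comparing the two groups points to one rule — band is not gamma.
[freq: 9, band: beta, channel: 18, mode: pulse]: band is beta — meets the rule, so Accepted.
[freq: 10, band: gamma, channel: 10, mode: steady]: band is gamma — doesn't qualify, so Rejected.
[freq: 15, band: gamma, channel: 10, mode: steady]: band is gamma — doesn't qualify, so Rejected.
[freq: 28, band: gamma, channel: 12, mode: steady]: band is gamma — doesn't qualify, so Rejected.

Accepted, Rejected, Rejected, Rejected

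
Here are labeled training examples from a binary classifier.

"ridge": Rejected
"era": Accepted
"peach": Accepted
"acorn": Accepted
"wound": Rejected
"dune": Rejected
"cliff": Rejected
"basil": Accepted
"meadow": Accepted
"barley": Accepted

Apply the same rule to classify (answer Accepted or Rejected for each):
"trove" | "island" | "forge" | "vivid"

The distinguishing property — contains 'a' — holds for all the 'Accepted' cases and none of the 'Rejected' cases.
"trove" → no 'a' → Rejected. "island" → has 'a' → Accepted. "forge" → no 'a' → Rejected. "vivid" → no 'a' → Rejected.

Rejected, Accepted, Rejected, Rejected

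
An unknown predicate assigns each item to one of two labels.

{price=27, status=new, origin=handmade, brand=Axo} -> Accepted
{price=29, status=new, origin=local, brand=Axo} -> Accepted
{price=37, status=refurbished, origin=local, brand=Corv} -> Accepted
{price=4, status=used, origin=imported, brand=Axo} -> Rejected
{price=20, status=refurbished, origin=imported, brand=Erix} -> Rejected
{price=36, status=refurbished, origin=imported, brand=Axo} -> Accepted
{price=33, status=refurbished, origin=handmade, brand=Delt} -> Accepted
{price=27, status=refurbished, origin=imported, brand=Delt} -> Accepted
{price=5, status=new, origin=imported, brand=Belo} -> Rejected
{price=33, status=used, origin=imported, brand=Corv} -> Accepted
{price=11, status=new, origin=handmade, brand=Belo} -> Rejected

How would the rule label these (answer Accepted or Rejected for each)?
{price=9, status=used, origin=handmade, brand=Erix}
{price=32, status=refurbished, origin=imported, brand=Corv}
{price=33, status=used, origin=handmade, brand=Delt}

The classifier is using: price ≥ 27.
{price=9, status=used, origin=handmade, brand=Erix}: price = 9, doesn't match → Rejected. {price=32, status=refurbished, origin=imported, brand=Corv}: price = 32, satisfies this → Accepted. {price=33, status=used, origin=handmade, brand=Delt}: price = 33, satisfies this → Accepted.

Rejected, Accepted, Accepted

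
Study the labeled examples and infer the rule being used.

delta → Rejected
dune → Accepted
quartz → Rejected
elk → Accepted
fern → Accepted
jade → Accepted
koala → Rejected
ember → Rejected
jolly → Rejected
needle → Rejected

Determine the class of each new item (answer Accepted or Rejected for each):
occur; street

Rejected, Rejected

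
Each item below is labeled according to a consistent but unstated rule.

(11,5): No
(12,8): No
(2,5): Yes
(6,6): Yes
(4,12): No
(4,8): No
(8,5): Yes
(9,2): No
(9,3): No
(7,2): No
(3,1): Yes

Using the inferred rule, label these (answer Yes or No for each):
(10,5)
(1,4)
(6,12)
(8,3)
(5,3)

One predicate separates the groups cleanly: |first − second| ≤ 3.
(10,5): |10−5| = 5 — does not satisfy this, so No.
(1,4): |1−4| = 3 — meets the rule, so Yes.
(6,12): |6−12| = 6 — does not satisfy this, so No.
(8,3): |8−3| = 5 — does not satisfy this, so No.
(5,3): |5−3| = 2 — meets the rule, so Yes.

No, Yes, No, No, Yes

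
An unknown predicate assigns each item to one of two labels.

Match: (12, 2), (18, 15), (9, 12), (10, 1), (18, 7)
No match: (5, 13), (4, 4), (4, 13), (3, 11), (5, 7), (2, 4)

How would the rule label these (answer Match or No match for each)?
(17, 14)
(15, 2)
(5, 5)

Match, Match, No match

'Match' ⟺ first ≥ 7.
Match: (17, 14), since first 17.
Match: (15, 2), since first 15.
No match: (5, 5), since first 5.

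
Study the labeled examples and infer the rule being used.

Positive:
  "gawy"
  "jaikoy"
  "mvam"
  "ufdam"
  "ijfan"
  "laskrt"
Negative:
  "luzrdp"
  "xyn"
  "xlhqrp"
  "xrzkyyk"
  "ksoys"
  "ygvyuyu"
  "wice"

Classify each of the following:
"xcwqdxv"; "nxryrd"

Negative, Negative

The simplest hypothesis consistent with all the labels is: contains 'a'.
"xcwqdxv" → no 'a' → Negative. "nxryrd" → no 'a' → Negative.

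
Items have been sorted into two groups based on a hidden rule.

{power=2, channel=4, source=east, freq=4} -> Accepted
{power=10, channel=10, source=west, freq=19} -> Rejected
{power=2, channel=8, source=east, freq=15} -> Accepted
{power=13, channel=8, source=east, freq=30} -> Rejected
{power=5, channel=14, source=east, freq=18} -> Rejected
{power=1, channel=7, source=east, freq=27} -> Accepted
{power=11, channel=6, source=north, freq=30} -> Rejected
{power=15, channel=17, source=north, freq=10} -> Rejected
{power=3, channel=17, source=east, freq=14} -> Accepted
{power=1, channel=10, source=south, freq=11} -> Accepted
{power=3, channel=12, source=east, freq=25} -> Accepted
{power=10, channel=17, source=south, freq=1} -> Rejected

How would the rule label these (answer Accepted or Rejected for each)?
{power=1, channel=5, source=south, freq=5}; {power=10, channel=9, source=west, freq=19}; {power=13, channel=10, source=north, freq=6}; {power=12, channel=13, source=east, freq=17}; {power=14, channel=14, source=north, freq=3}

All 'Accepted' examples share one property — power ≤ 3 — and every 'Rejected' example lacks it.

Accepted, Rejected, Rejected, Rejected, Rejected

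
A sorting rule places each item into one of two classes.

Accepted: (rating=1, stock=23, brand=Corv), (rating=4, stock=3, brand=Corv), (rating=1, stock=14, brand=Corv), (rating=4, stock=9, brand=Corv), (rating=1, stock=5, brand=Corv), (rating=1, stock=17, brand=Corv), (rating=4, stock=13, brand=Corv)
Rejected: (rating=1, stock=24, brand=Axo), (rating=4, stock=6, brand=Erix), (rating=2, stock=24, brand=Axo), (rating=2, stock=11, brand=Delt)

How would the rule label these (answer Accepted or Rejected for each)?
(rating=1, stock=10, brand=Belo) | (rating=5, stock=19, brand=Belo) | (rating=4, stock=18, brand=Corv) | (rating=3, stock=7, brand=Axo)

The pattern is that an item is 'Accepted' exactly when: brand is Corv.
Rejected: (rating=1, stock=10, brand=Belo), since brand is Belo.
Rejected: (rating=5, stock=19, brand=Belo), since brand is Belo.
Accepted: (rating=4, stock=18, brand=Corv), since brand is Corv.
Rejected: (rating=3, stock=7, brand=Axo), since brand is Axo.

Rejected, Rejected, Accepted, Rejected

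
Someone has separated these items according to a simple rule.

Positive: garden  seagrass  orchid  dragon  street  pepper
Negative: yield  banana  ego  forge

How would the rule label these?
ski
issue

Negative, Negative

Every 'Positive' example satisfies: even length AND contains 'r'. None of the 'Negative' examples do.
ski: length 3, no 'r' — fails the rule, so Negative.
issue: length 5, no 'r' — fails the rule, so Negative.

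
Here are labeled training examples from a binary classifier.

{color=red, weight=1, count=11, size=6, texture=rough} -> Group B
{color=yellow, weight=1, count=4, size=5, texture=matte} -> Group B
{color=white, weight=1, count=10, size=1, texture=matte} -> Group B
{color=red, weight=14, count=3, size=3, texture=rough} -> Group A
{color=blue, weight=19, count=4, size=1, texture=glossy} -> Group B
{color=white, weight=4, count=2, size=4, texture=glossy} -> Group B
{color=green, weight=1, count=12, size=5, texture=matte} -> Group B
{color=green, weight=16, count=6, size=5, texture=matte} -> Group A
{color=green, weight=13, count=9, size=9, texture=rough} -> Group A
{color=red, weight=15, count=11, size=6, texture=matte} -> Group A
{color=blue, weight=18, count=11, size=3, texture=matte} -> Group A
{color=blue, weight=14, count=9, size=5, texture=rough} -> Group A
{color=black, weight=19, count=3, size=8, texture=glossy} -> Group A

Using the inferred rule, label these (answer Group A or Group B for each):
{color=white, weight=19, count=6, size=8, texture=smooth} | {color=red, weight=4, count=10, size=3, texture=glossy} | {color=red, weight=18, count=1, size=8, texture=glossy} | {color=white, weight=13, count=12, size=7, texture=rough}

Every 'Group A' example satisfies: weight ≥ 13 AND size ≥ 3. None of the 'Group B' examples do.

Group A, Group B, Group A, Group A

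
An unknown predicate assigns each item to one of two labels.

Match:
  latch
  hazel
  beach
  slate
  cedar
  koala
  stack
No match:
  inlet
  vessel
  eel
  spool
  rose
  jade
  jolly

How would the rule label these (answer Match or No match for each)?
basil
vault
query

The distinguishing property — odd length AND contains 'a' — holds for all the 'Match' cases and none of the 'No match' cases.

Match, Match, No match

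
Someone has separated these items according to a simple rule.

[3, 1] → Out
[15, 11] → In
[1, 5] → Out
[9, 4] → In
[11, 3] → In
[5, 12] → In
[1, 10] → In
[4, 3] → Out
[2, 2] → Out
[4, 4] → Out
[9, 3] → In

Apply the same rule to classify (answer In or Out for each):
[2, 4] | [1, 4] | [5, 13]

Out, Out, In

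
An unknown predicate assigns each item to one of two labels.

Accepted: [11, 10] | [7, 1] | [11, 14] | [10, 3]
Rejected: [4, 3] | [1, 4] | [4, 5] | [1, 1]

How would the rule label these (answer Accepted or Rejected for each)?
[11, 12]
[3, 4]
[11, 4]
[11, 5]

The rule appears to be: first ≥ 5.
Accepted: [11, 12], since first 11. Rejected: [3, 4], since first 3. Accepted: [11, 4], since first 11. Accepted: [11, 5], since first 11.

Accepted, Rejected, Accepted, Accepted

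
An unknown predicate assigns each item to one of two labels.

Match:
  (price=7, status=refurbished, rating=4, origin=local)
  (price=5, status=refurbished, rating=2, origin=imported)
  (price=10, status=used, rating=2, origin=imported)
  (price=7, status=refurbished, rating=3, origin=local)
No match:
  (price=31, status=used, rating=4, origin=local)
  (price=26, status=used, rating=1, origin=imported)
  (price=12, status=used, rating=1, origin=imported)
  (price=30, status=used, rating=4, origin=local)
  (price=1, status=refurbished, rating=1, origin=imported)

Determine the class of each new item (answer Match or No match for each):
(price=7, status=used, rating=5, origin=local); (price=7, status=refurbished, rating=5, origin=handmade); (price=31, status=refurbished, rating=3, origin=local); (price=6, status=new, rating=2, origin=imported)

Match, Match, No match, Match

The classifier is using: price ≥ 5 AND price ≤ 10.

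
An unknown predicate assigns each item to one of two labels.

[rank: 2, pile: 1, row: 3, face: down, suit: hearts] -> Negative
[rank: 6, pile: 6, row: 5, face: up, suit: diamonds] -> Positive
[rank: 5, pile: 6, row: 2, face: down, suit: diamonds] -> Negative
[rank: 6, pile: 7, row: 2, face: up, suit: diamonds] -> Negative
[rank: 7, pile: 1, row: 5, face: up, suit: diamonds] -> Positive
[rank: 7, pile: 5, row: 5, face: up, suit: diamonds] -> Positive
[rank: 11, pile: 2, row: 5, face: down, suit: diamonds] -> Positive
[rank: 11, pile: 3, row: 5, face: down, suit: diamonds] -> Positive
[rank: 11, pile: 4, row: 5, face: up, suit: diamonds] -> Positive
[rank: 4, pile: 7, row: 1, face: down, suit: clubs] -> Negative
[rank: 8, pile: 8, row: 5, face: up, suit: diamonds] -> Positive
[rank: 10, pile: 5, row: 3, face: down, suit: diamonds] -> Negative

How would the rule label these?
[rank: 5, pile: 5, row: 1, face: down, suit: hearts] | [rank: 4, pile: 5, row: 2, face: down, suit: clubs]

The simplest hypothesis consistent with all the labels is: row = 5.
[rank: 5, pile: 5, row: 1, face: down, suit: hearts] → row = 1 → Negative.
[rank: 4, pile: 5, row: 2, face: down, suit: clubs] → row = 2 → Negative.

Negative, Negative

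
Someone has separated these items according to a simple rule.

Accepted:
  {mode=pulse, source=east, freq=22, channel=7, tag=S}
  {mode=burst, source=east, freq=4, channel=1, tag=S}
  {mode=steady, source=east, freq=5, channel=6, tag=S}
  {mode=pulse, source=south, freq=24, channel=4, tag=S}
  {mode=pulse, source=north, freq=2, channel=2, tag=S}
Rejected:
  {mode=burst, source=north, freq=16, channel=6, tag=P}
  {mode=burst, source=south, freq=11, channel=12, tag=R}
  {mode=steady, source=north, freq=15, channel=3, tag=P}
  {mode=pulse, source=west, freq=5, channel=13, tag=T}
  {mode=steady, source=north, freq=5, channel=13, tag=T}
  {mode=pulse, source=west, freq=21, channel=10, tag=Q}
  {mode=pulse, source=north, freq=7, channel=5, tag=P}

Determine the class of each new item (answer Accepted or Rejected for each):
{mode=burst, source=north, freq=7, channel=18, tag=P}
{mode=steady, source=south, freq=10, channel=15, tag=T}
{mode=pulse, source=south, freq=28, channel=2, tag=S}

All 'Accepted' examples share one property — tag is S — and every 'Rejected' example lacks it.
{mode=burst, source=north, freq=7, channel=18, tag=P}: Rejected (tag is P). {mode=steady, source=south, freq=10, channel=15, tag=T}: Rejected (tag is T). {mode=pulse, source=south, freq=28, channel=2, tag=S}: Accepted (tag is S).

Rejected, Rejected, Accepted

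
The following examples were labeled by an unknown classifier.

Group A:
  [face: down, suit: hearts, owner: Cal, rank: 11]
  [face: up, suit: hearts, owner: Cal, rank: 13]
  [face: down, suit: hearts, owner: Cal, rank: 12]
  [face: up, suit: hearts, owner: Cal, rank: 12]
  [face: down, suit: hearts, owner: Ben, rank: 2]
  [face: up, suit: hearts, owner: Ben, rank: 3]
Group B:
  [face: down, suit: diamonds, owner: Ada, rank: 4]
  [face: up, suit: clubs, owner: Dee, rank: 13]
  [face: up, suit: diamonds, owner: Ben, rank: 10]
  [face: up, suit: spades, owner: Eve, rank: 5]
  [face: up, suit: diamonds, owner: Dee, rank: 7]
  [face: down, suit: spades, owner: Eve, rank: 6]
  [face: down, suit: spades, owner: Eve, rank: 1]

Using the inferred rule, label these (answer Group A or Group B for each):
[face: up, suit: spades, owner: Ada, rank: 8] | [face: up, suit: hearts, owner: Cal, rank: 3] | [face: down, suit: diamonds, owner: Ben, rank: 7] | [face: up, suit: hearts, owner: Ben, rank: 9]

Group B, Group A, Group B, Group A

Every 'Group A' example satisfies: suit is hearts. None of the 'Group B' examples do.
[face: up, suit: spades, owner: Ada, rank: 8] — suit is spades, hence Group B.
[face: up, suit: hearts, owner: Cal, rank: 3] — suit is hearts, hence Group A.
[face: down, suit: diamonds, owner: Ben, rank: 7] — suit is diamonds, hence Group B.
[face: up, suit: hearts, owner: Ben, rank: 9] — suit is hearts, hence Group A.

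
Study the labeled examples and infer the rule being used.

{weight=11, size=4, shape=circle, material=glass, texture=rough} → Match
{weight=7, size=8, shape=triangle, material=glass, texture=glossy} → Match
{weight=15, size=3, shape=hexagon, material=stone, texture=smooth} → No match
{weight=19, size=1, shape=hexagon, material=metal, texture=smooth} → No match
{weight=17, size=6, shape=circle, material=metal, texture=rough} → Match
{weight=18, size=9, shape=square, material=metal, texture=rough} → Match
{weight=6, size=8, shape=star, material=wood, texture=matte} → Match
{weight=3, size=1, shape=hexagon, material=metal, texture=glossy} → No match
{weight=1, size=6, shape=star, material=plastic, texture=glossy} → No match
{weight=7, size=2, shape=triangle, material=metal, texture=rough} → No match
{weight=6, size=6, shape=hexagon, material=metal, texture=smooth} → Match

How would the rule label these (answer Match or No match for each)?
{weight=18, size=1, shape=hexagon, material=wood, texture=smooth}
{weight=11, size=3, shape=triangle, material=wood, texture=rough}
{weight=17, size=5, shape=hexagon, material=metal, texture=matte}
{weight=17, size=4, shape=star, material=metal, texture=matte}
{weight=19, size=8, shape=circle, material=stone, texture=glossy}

The rule appears to be: weight ≥ 3 AND size ≥ 4.

No match, No match, Match, Match, Match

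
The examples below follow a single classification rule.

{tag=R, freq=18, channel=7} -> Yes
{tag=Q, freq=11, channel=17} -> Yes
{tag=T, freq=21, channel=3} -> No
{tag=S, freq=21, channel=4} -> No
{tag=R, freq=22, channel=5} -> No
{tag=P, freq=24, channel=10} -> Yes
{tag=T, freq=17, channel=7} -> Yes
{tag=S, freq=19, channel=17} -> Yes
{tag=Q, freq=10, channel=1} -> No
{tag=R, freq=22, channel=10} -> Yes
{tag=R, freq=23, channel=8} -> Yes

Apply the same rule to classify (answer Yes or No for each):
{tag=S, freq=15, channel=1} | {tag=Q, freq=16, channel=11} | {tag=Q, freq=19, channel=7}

The simplest hypothesis consistent with all the labels is: channel ≥ 7.

No, Yes, Yes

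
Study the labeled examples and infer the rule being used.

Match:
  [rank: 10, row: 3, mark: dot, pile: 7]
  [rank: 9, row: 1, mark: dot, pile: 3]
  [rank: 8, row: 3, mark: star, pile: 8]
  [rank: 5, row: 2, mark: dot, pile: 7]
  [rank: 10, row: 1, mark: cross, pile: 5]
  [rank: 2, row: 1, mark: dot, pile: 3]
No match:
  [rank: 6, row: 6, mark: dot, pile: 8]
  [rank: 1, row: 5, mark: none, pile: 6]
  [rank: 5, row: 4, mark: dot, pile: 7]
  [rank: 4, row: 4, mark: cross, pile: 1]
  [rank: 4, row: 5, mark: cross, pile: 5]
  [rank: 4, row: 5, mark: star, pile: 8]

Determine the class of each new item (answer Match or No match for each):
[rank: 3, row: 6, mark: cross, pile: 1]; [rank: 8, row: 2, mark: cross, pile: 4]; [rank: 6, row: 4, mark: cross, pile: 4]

No match, Match, No match

The common property of the 'Match' items is: row ≤ 3. No 'No match' item has it.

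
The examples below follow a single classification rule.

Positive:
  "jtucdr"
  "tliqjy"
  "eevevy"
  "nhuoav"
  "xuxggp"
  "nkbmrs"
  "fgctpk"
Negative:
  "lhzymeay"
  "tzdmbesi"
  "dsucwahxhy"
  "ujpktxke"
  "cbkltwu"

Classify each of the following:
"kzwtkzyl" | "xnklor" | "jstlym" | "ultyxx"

Negative, Positive, Positive, Positive

The pattern is that an item is 'Positive' exactly when: length 6.
"kzwtkzyl": Negative (length 8). "xnklor": Positive (length 6). "jstlym": Positive (length 6). "ultyxx": Positive (length 6).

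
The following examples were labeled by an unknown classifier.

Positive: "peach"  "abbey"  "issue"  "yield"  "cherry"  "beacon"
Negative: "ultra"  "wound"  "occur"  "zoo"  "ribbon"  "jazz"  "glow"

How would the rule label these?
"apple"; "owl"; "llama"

Positive, Negative, Negative

The simplest hypothesis consistent with all the labels is: contains 'e'.
"apple": has 'e', satisfies this → Positive. "owl": no 'e', does not satisfy this → Negative. "llama": no 'e', does not satisfy this → Negative.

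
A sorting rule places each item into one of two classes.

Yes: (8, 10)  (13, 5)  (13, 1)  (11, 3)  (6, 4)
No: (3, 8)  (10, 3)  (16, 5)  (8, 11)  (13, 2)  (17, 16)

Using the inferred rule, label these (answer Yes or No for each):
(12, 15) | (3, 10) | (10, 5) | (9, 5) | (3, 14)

No, No, No, Yes, No

The classifier is using: sum is even.
(12, 15): 12+15 = 27 — fails this test, so No.
(3, 10): 3+10 = 13 — fails this test, so No.
(10, 5): 10+5 = 15 — fails this test, so No.
(9, 5): 9+5 = 14 — fits, so Yes.
(3, 14): 3+14 = 17 — fails this test, so No.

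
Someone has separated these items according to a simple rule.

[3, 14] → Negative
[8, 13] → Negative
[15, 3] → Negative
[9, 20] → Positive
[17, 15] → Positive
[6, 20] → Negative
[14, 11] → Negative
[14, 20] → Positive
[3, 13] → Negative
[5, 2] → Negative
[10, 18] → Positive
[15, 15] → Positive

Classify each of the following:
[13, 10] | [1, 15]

Negative, Negative

The common property of the 'Positive' items is: sum ≥ 28. No 'Negative' item has it.
Negative: [13, 10], since 13+10 = 23. Negative: [1, 15], since 1+15 = 16.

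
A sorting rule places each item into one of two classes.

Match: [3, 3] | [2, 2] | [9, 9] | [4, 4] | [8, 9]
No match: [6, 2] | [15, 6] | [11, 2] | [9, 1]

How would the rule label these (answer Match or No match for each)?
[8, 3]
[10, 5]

No match, No match

The pattern is that an item is 'Match' exactly when: first ≤ second.
[8, 3]: 8 > 3, does not fit → No match. [10, 5]: 10 > 5, does not fit → No match.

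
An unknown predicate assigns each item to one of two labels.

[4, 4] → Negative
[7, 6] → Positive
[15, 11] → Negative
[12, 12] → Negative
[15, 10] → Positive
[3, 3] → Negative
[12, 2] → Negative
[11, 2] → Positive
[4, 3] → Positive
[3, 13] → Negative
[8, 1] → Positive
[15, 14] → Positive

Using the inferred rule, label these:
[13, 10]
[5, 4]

The pattern is that an item is 'Positive' exactly when: sum is odd.
[13, 10]: 13+10 = 23, matches → Positive.
[5, 4]: 5+4 = 9, matches → Positive.

Positive, Positive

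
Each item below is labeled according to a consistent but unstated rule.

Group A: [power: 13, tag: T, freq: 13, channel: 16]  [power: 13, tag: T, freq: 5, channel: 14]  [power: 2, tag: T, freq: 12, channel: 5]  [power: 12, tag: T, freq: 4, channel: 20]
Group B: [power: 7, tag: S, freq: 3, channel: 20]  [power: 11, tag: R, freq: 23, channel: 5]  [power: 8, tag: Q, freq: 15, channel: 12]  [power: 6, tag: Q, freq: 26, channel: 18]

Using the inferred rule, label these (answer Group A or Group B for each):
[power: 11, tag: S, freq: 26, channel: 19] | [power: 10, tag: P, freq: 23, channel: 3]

The rule appears to be: tag is T.
[power: 11, tag: S, freq: 26, channel: 19]: tag is S, fails the rule → Group B.
[power: 10, tag: P, freq: 23, channel: 3]: tag is P, fails the rule → Group B.

Group B, Group B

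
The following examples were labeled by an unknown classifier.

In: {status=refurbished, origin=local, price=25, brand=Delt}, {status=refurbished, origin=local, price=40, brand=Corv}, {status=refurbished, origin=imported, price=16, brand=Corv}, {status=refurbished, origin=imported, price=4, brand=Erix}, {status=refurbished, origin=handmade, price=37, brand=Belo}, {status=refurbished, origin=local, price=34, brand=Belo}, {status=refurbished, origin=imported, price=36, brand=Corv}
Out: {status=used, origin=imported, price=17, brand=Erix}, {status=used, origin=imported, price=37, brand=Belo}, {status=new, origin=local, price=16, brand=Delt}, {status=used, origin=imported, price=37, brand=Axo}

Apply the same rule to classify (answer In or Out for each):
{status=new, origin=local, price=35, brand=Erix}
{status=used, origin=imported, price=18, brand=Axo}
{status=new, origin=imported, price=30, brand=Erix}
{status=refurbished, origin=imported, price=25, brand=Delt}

Out, Out, Out, In

Every 'In' example satisfies: status is refurbished. None of the 'Out' examples do.
{status=new, origin=local, price=35, brand=Erix}: Out (status is new). {status=used, origin=imported, price=18, brand=Axo}: Out (status is used). {status=new, origin=imported, price=30, brand=Erix}: Out (status is new). {status=refurbished, origin=imported, price=25, brand=Delt}: In (status is refurbished).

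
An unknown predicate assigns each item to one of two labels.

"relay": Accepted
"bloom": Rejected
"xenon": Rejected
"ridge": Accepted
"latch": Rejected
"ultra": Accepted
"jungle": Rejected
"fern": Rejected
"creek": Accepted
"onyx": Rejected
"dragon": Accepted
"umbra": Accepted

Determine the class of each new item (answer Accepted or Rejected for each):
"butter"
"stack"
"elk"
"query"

Accepted, Rejected, Rejected, Accepted

A rule that fits every label: length ≥ 5 AND contains 'r' — true of each 'Accepted' example, false of each 'Rejected' one.
"butter": Accepted (length 6, has 'r'). "stack": Rejected (length 5, no 'r'). "elk": Rejected (length 3, no 'r'). "query": Accepted (length 5, has 'r').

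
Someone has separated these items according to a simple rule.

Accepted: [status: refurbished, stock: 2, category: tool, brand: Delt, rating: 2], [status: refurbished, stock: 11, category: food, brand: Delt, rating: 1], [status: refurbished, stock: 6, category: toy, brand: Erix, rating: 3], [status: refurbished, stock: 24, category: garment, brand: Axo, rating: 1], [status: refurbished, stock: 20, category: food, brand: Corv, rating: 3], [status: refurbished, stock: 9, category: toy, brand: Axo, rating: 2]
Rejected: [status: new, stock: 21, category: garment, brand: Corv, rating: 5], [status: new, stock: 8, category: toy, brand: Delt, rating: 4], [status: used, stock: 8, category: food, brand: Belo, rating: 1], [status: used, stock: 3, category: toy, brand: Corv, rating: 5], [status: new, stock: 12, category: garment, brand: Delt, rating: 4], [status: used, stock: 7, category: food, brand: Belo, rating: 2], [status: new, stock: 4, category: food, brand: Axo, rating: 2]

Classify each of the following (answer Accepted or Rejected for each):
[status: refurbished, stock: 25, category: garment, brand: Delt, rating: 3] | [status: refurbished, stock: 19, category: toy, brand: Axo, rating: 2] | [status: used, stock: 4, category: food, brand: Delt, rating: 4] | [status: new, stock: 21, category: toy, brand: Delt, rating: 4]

The common property of the 'Accepted' items is: status is refurbished. No 'Rejected' item has it.

Accepted, Accepted, Rejected, Rejected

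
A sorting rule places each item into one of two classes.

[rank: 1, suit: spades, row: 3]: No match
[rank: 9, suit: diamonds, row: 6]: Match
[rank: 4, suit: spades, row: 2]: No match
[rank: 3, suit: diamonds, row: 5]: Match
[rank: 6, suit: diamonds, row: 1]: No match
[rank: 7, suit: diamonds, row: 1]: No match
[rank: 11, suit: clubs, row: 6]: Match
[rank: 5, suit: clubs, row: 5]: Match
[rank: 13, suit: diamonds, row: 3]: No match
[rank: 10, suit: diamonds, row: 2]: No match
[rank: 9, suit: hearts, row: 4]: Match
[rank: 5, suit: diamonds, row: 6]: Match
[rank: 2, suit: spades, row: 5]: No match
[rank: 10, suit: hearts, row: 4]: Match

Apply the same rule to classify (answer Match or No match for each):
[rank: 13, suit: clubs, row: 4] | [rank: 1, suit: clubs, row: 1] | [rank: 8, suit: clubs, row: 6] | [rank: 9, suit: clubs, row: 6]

Match, No match, Match, Match

The simplest hypothesis consistent with all the labels is: rank ≥ 3 AND row ≥ 4.
[rank: 13, suit: clubs, row: 4]: rank = 13, row = 4, meets the rule → Match. [rank: 1, suit: clubs, row: 1]: rank = 1, row = 1, fails this test → No match. [rank: 8, suit: clubs, row: 6]: rank = 8, row = 6, meets the rule → Match. [rank: 9, suit: clubs, row: 6]: rank = 9, row = 6, meets the rule → Match.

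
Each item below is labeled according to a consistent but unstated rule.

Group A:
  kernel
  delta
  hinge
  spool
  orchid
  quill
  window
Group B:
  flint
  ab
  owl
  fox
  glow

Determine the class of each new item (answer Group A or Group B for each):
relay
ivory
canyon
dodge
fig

Group A, Group A, Group A, Group A, Group B

The classifier is using: has ≥ 2 vowels.
relay → 2 vowels → Group A. ivory → 2 vowels → Group A. canyon → 2 vowels → Group A. dodge → 2 vowels → Group A. fig → 1 vowel → Group B.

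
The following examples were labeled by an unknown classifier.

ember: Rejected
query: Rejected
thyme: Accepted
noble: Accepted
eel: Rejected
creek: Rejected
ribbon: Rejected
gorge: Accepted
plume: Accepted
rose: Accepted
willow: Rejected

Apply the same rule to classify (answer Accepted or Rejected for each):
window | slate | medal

Rejected, Accepted, Rejected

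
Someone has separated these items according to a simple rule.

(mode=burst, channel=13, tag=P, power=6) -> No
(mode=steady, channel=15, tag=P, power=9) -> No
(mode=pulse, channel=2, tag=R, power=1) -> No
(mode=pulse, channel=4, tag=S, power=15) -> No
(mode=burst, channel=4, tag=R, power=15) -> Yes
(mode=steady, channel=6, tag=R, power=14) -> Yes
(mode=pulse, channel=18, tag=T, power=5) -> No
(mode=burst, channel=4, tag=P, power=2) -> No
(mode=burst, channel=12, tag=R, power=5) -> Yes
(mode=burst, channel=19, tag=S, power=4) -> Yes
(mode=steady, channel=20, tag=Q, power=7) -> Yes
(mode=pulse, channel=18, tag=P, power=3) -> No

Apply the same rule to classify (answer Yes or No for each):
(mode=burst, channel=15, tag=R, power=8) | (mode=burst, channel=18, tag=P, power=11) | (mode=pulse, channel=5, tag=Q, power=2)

Yes, No, No

The rule appears to be: mode is not pulse AND tag is not P.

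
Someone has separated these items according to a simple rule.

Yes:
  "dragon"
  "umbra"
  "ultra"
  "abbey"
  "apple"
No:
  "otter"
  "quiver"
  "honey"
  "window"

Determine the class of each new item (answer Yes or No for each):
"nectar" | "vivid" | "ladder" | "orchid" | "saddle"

The classifier is using: contains 'a'.

Yes, No, Yes, No, Yes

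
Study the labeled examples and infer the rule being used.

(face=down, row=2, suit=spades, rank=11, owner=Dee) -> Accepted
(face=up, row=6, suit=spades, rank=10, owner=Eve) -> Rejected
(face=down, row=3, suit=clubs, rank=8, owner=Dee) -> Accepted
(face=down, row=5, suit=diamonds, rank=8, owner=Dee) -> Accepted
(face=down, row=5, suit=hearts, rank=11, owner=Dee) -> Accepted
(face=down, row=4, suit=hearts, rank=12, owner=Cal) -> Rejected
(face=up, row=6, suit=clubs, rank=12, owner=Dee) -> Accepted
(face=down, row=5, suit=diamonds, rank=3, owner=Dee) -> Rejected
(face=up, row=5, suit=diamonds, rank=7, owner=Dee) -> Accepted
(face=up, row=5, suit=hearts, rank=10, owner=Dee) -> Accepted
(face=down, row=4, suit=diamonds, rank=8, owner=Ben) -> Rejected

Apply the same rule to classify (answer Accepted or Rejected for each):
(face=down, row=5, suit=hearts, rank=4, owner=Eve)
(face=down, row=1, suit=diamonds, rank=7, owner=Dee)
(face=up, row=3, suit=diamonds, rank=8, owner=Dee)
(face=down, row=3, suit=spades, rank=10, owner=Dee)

Rejected, Accepted, Accepted, Accepted

The distinguishing property — owner is Dee AND rank ≥ 7 — holds for all the 'Accepted' cases and none of the 'Rejected' cases.
(face=down, row=5, suit=hearts, rank=4, owner=Eve) → owner is Eve, rank = 4 → Rejected. (face=down, row=1, suit=diamonds, rank=7, owner=Dee) → owner is Dee, rank = 7 → Accepted. (face=up, row=3, suit=diamonds, rank=8, owner=Dee) → owner is Dee, rank = 8 → Accepted. (face=down, row=3, suit=spades, rank=10, owner=Dee) → owner is Dee, rank = 10 → Accepted.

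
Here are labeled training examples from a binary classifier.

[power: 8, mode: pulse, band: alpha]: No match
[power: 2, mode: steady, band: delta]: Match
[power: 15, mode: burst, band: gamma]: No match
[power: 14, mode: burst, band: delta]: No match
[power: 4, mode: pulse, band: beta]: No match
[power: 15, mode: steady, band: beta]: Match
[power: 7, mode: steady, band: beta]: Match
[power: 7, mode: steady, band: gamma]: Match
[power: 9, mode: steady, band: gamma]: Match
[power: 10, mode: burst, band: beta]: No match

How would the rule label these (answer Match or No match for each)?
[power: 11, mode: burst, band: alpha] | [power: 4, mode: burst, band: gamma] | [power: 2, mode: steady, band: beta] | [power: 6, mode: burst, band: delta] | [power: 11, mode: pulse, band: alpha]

No match, No match, Match, No match, No match

Looking at the examples, the only property every 'Match' case has and every 'No match' case lacks is: mode is steady.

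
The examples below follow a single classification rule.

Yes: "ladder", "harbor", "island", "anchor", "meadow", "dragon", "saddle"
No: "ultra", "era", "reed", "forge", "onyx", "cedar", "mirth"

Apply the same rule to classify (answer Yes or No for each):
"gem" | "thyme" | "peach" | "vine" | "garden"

No, No, No, No, Yes

The common property of the 'Yes' items is: length 6. No 'No' item has it.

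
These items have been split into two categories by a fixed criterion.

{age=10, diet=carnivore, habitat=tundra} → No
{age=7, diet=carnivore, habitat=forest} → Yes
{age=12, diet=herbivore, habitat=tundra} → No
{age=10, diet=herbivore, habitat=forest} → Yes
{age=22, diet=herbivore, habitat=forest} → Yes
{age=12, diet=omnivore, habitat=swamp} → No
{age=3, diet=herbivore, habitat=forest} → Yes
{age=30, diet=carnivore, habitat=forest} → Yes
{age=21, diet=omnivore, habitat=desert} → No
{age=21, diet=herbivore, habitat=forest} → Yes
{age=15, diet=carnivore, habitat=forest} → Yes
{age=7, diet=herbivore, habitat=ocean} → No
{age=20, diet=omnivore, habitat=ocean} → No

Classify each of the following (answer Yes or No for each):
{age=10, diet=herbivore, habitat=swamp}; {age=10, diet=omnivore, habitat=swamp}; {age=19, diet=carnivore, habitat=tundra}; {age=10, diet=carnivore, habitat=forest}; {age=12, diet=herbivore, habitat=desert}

The common property of the 'Yes' items is: habitat is forest. No 'No' item has it.
{age=10, diet=herbivore, habitat=swamp}: habitat is swamp — does not pass, so No. {age=10, diet=omnivore, habitat=swamp}: habitat is swamp — does not pass, so No. {age=19, diet=carnivore, habitat=tundra}: habitat is tundra — does not pass, so No. {age=10, diet=carnivore, habitat=forest}: habitat is forest — matches, so Yes. {age=12, diet=herbivore, habitat=desert}: habitat is desert — does not pass, so No.

No, No, No, Yes, No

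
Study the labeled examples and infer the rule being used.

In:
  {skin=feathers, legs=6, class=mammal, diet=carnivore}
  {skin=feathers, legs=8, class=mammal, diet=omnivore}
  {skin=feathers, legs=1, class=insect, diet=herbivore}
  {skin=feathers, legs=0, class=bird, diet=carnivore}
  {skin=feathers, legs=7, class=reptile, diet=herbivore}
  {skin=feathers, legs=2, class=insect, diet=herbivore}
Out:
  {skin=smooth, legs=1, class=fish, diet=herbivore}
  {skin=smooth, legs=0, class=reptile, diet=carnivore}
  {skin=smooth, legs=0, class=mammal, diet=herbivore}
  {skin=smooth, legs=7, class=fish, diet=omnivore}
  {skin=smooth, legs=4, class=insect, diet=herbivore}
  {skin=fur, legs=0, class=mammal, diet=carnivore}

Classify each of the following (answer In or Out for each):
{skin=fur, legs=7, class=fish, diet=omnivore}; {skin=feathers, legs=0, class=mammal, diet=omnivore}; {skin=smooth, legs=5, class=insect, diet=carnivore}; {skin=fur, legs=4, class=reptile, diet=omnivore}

The distinguishing property — skin is feathers — holds for all the 'In' cases and none of the 'Out' cases.
{skin=fur, legs=7, class=fish, diet=omnivore} → skin is fur → Out. {skin=feathers, legs=0, class=mammal, diet=omnivore} → skin is feathers → In. {skin=smooth, legs=5, class=insect, diet=carnivore} → skin is smooth → Out. {skin=fur, legs=4, class=reptile, diet=omnivore} → skin is fur → Out.

Out, In, Out, Out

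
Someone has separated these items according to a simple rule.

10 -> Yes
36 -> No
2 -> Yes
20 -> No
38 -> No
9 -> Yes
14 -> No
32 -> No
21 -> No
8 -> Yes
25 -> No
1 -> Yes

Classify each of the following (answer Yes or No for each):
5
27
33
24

All 'Yes' examples share one property — at most 10 — and every 'No' example lacks it.
5 — 5 ≤ 10, hence Yes.
27 — 27 > 10, hence No.
33 — 33 > 10, hence No.
24 — 24 > 10, hence No.

Yes, No, No, No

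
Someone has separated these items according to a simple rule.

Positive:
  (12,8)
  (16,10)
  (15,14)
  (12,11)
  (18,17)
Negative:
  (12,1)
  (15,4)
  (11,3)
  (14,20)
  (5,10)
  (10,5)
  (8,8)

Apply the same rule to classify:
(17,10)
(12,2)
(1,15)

A rule that fits every label: first > second AND sum ≥ 20 — true of each 'Positive' example, false of each 'Negative' one.
(17,10): 17 > 10, 17+10 = 27, fits → Positive. (12,2): 12 > 2, 12+2 = 14, does not fit → Negative. (1,15): 1 < 15, 1+15 = 16, does not fit → Negative.

Positive, Negative, Negative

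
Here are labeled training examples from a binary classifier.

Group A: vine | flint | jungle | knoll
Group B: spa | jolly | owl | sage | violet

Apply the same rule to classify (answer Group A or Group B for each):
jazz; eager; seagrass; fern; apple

The simplest hypothesis consistent with all the labels is: contains 'n'.
jazz → no 'n' → Group B.
eager → no 'n' → Group B.
seagrass → no 'n' → Group B.
fern → has 'n' → Group A.
apple → no 'n' → Group B.

Group B, Group B, Group B, Group A, Group B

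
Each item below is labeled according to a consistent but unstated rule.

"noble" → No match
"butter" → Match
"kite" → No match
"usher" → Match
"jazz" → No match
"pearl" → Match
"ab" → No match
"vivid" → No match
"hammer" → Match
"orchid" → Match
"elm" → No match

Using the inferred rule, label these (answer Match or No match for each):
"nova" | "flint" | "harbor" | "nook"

No match, No match, Match, No match

A rule that fits every label: contains 'r' — true of each 'Match' example, false of each 'No match' one.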